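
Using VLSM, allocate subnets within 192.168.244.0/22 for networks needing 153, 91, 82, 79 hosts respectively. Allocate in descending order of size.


153 hosts -> /24 (254 usable): 192.168.244.0/24
91 hosts -> /25 (126 usable): 192.168.245.0/25
82 hosts -> /25 (126 usable): 192.168.245.128/25
79 hosts -> /25 (126 usable): 192.168.246.0/25
Allocation: 192.168.244.0/24 (153 hosts, 254 usable); 192.168.245.0/25 (91 hosts, 126 usable); 192.168.245.128/25 (82 hosts, 126 usable); 192.168.246.0/25 (79 hosts, 126 usable)


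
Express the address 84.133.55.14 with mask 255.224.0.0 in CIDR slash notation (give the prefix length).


Binary: 11111111.11100000.00000000.00000000
Count leading 1s
Prefix: /11


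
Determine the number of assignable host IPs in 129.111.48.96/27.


Host bits = 32 - 27 = 5
Total addresses = 2^5 = 32
Usable = total - 2 (network and broadcast)
Usable hosts: 30


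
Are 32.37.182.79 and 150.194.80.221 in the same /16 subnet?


Mask: 255.255.0.0
32.37.182.79 AND mask = 32.37.0.0
150.194.80.221 AND mask = 150.194.0.0
No, different subnets (32.37.0.0 vs 150.194.0.0)


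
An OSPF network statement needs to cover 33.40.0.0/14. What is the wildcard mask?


Subnet mask: 255.252.0.0
Wildcard = 255.255.255.255 - subnet mask
255 - 255 = 0
255 - 252 = 3
255 - 0 = 255
255 - 0 = 255
Wildcard: 0.3.255.255


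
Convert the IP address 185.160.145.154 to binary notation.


185 = 10111001
160 = 10100000
145 = 10010001
154 = 10011010
Binary: 10111001.10100000.10010001.10011010


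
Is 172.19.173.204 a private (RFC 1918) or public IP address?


RFC 1918 private ranges:
  10.0.0.0/8 (10.0.0.0 - 10.255.255.255)
  172.16.0.0/12 (172.16.0.0 - 172.31.255.255)
  192.168.0.0/16 (192.168.0.0 - 192.168.255.255)
Private (in 172.16.0.0/12)


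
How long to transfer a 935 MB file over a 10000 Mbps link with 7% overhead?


Effective throughput = 10000 * (1 - 7/100) = 9300 Mbps
File size in Mb = 935 * 8 = 7480 Mb
Time = 7480 / 9300
Time = 0.8043 seconds


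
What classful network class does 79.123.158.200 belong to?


First octet: 79
Binary: 01001111
0xxxxxxx -> Class A (1-126)
Class A, default mask 255.0.0.0 (/8)


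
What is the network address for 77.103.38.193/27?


IP:   01001101.01100111.00100110.11000001
Mask: 11111111.11111111.11111111.11100000
AND operation:
Net:  01001101.01100111.00100110.11000000
Network: 77.103.38.192/27


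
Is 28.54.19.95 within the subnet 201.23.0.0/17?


Subnet network: 201.23.0.0
Test IP AND mask: 28.54.0.0
No, 28.54.19.95 is not in 201.23.0.0/17


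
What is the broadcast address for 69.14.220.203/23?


Network: 69.14.220.0/23
Host bits = 9
Set all host bits to 1:
Broadcast: 69.14.221.255


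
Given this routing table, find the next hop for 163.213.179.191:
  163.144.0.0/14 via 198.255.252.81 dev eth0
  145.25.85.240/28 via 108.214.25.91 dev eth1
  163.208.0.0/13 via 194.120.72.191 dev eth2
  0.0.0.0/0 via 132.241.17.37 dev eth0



Longest prefix match for 163.213.179.191:
  /14 163.144.0.0: no
  /28 145.25.85.240: no
  /13 163.208.0.0: MATCH
  /0 0.0.0.0: MATCH
Selected: next-hop 194.120.72.191 via eth2 (matched /13)


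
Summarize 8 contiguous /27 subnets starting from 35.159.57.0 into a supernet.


Original prefix: /27
Number of subnets: 8 = 2^3
New prefix = 27 - 3 = 24
Supernet: 35.159.57.0/24


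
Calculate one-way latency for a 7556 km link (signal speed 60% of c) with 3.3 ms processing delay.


Speed = 0.6 * 3e5 km/s = 180000 km/s
Propagation delay = 7556 / 180000 = 0.042 s = 41.9778 ms
Processing delay = 3.3 ms
Total one-way latency = 45.2778 ms


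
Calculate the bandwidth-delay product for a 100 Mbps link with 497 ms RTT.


BDP = bandwidth * RTT
= 100 Mbps * 497 ms
= 100 * 1e6 * 497 / 1000 bits
= 49700000 bits
= 6212500 bytes
= 6066.8945 KB
BDP = 49700000 bits (6212500 bytes)


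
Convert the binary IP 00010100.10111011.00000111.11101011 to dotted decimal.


00010100 = 20
10111011 = 187
00000111 = 7
11101011 = 235
IP: 20.187.7.235


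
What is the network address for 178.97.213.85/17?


IP:   10110010.01100001.11010101.01010101
Mask: 11111111.11111111.10000000.00000000
AND operation:
Net:  10110010.01100001.10000000.00000000
Network: 178.97.128.0/17


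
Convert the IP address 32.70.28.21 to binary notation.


32 = 00100000
70 = 01000110
28 = 00011100
21 = 00010101
Binary: 00100000.01000110.00011100.00010101


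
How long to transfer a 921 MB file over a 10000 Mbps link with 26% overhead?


Effective throughput = 10000 * (1 - 26/100) = 7400 Mbps
File size in Mb = 921 * 8 = 7368 Mb
Time = 7368 / 7400
Time = 0.9957 seconds


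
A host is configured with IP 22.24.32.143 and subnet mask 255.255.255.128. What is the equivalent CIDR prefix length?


Binary: 11111111.11111111.11111111.10000000
Count leading 1s
Prefix: /25


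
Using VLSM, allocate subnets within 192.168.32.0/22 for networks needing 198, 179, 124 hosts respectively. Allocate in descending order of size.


198 hosts -> /24 (254 usable): 192.168.32.0/24
179 hosts -> /24 (254 usable): 192.168.33.0/24
124 hosts -> /25 (126 usable): 192.168.34.0/25
Allocation: 192.168.32.0/24 (198 hosts, 254 usable); 192.168.33.0/24 (179 hosts, 254 usable); 192.168.34.0/25 (124 hosts, 126 usable)


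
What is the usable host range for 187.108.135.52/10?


Network: 187.64.0.0
Broadcast: 187.127.255.255
First usable = network + 1
Last usable = broadcast - 1
Range: 187.64.0.1 to 187.127.255.254


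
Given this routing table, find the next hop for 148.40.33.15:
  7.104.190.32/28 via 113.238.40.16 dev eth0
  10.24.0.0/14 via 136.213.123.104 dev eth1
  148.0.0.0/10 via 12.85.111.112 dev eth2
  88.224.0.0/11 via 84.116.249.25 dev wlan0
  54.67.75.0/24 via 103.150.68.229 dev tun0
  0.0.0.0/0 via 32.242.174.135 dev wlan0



Longest prefix match for 148.40.33.15:
  /28 7.104.190.32: no
  /14 10.24.0.0: no
  /10 148.0.0.0: MATCH
  /11 88.224.0.0: no
  /24 54.67.75.0: no
  /0 0.0.0.0: MATCH
Selected: next-hop 12.85.111.112 via eth2 (matched /10)


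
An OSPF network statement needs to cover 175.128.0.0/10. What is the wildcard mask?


Subnet mask: 255.192.0.0
Wildcard = 255.255.255.255 - subnet mask
255 - 255 = 0
255 - 192 = 63
255 - 0 = 255
255 - 0 = 255
Wildcard: 0.63.255.255


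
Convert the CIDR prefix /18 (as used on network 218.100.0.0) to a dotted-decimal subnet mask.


/18 means 18 network bits, 14 host bits
Binary: 11111111111111111100000000000000
Mask: 255.255.192.0


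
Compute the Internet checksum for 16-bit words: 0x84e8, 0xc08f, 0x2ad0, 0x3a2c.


Sum all words (with carry folding):
+ 0x84e8 = 0x84e8
+ 0xc08f = 0x4578
+ 0x2ad0 = 0x7048
+ 0x3a2c = 0xaa74
One's complement: ~0xaa74
Checksum = 0x558b


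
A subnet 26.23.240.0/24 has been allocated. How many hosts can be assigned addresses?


Host bits = 32 - 24 = 8
Total addresses = 2^8 = 256
Usable = total - 2 (network and broadcast)
Usable hosts: 254


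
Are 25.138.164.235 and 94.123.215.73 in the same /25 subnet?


Mask: 255.255.255.128
25.138.164.235 AND mask = 25.138.164.128
94.123.215.73 AND mask = 94.123.215.0
No, different subnets (25.138.164.128 vs 94.123.215.0)


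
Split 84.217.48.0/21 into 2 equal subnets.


New prefix = 21 + 1 = 22
Each subnet has 1024 addresses
  84.217.48.0/22
  84.217.52.0/22
Subnets: 84.217.48.0/22, 84.217.52.0/22


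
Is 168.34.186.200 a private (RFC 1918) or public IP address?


RFC 1918 private ranges:
  10.0.0.0/8 (10.0.0.0 - 10.255.255.255)
  172.16.0.0/12 (172.16.0.0 - 172.31.255.255)
  192.168.0.0/16 (192.168.0.0 - 192.168.255.255)
Public (not in any RFC 1918 range)


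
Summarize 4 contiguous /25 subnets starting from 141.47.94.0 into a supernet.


Original prefix: /25
Number of subnets: 4 = 2^2
New prefix = 25 - 2 = 23
Supernet: 141.47.94.0/23


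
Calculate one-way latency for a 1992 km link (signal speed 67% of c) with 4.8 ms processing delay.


Speed = 0.67 * 3e5 km/s = 201000 km/s
Propagation delay = 1992 / 201000 = 0.0099 s = 9.9104 ms
Processing delay = 4.8 ms
Total one-way latency = 14.7104 ms


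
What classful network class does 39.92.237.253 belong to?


First octet: 39
Binary: 00100111
0xxxxxxx -> Class A (1-126)
Class A, default mask 255.0.0.0 (/8)


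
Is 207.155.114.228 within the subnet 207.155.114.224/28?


Subnet network: 207.155.114.224
Test IP AND mask: 207.155.114.224
Yes, 207.155.114.228 is in 207.155.114.224/28


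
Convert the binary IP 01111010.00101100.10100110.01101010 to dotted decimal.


01111010 = 122
00101100 = 44
10100110 = 166
01101010 = 106
IP: 122.44.166.106


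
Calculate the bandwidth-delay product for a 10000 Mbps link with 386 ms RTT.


BDP = bandwidth * RTT
= 10000 Mbps * 386 ms
= 10000 * 1e6 * 386 / 1000 bits
= 3860000000 bits
= 482500000 bytes
= 471191.4062 KB
BDP = 3860000000 bits (482500000 bytes)


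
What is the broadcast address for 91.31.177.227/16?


Network: 91.31.0.0/16
Host bits = 16
Set all host bits to 1:
Broadcast: 91.31.255.255


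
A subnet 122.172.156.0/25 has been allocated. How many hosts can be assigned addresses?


Host bits = 32 - 25 = 7
Total addresses = 2^7 = 128
Usable = total - 2 (network and broadcast)
Usable hosts: 126


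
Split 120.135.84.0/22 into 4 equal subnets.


New prefix = 22 + 2 = 24
Each subnet has 256 addresses
  120.135.84.0/24
  120.135.85.0/24
  120.135.86.0/24
  120.135.87.0/24
Subnets: 120.135.84.0/24, 120.135.85.0/24, 120.135.86.0/24, 120.135.87.0/24


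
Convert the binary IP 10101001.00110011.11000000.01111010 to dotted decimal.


10101001 = 169
00110011 = 51
11000000 = 192
01111010 = 122
IP: 169.51.192.122


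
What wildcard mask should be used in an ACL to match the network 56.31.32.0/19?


Subnet mask: 255.255.224.0
Wildcard = 255.255.255.255 - subnet mask
255 - 255 = 0
255 - 255 = 0
255 - 224 = 31
255 - 0 = 255
Wildcard: 0.0.31.255


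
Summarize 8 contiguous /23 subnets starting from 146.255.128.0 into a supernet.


Original prefix: /23
Number of subnets: 8 = 2^3
New prefix = 23 - 3 = 20
Supernet: 146.255.128.0/20


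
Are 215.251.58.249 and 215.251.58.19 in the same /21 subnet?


Mask: 255.255.248.0
215.251.58.249 AND mask = 215.251.56.0
215.251.58.19 AND mask = 215.251.56.0
Yes, same subnet (215.251.56.0)


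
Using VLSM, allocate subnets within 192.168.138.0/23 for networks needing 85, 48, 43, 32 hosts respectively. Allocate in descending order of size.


85 hosts -> /25 (126 usable): 192.168.138.0/25
48 hosts -> /26 (62 usable): 192.168.138.128/26
43 hosts -> /26 (62 usable): 192.168.138.192/26
32 hosts -> /26 (62 usable): 192.168.139.0/26
Allocation: 192.168.138.0/25 (85 hosts, 126 usable); 192.168.138.128/26 (48 hosts, 62 usable); 192.168.138.192/26 (43 hosts, 62 usable); 192.168.139.0/26 (32 hosts, 62 usable)


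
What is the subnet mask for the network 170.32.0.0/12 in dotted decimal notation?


/12 means 12 network bits, 20 host bits
Binary: 11111111111100000000000000000000
Mask: 255.240.0.0


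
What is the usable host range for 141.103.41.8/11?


Network: 141.96.0.0
Broadcast: 141.127.255.255
First usable = network + 1
Last usable = broadcast - 1
Range: 141.96.0.1 to 141.127.255.254


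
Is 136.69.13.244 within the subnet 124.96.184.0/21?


Subnet network: 124.96.184.0
Test IP AND mask: 136.69.8.0
No, 136.69.13.244 is not in 124.96.184.0/21


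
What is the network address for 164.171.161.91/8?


IP:   10100100.10101011.10100001.01011011
Mask: 11111111.00000000.00000000.00000000
AND operation:
Net:  10100100.00000000.00000000.00000000
Network: 164.0.0.0/8


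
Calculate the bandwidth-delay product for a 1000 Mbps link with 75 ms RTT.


BDP = bandwidth * RTT
= 1000 Mbps * 75 ms
= 1000 * 1e6 * 75 / 1000 bits
= 75000000 bits
= 9375000 bytes
= 9155.2734 KB
BDP = 75000000 bits (9375000 bytes)


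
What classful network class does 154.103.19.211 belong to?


First octet: 154
Binary: 10011010
10xxxxxx -> Class B (128-191)
Class B, default mask 255.255.0.0 (/16)


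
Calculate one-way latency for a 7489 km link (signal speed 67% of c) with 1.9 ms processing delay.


Speed = 0.67 * 3e5 km/s = 201000 km/s
Propagation delay = 7489 / 201000 = 0.0373 s = 37.2587 ms
Processing delay = 1.9 ms
Total one-way latency = 39.1587 ms


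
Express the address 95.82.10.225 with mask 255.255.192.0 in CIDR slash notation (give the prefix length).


Binary: 11111111.11111111.11000000.00000000
Count leading 1s
Prefix: /18


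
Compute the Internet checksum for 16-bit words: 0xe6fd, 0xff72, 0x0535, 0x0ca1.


Sum all words (with carry folding):
+ 0xe6fd = 0xe6fd
+ 0xff72 = 0xe670
+ 0x0535 = 0xeba5
+ 0x0ca1 = 0xf846
One's complement: ~0xf846
Checksum = 0x07b9


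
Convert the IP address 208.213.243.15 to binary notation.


208 = 11010000
213 = 11010101
243 = 11110011
15 = 00001111
Binary: 11010000.11010101.11110011.00001111


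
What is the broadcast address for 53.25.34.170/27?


Network: 53.25.34.160/27
Host bits = 5
Set all host bits to 1:
Broadcast: 53.25.34.191


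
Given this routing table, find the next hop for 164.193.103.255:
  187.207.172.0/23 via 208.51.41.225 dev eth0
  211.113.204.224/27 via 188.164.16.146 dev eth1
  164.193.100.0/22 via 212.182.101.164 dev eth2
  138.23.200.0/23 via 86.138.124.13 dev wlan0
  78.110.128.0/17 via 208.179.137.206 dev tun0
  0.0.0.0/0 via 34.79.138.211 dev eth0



Longest prefix match for 164.193.103.255:
  /23 187.207.172.0: no
  /27 211.113.204.224: no
  /22 164.193.100.0: MATCH
  /23 138.23.200.0: no
  /17 78.110.128.0: no
  /0 0.0.0.0: MATCH
Selected: next-hop 212.182.101.164 via eth2 (matched /22)


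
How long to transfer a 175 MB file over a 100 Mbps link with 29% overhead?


Effective throughput = 100 * (1 - 29/100) = 71 Mbps
File size in Mb = 175 * 8 = 1400 Mb
Time = 1400 / 71
Time = 19.7183 seconds


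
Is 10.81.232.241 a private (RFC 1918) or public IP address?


RFC 1918 private ranges:
  10.0.0.0/8 (10.0.0.0 - 10.255.255.255)
  172.16.0.0/12 (172.16.0.0 - 172.31.255.255)
  192.168.0.0/16 (192.168.0.0 - 192.168.255.255)
Private (in 10.0.0.0/8)


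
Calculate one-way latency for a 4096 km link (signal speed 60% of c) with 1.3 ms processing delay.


Speed = 0.6 * 3e5 km/s = 180000 km/s
Propagation delay = 4096 / 180000 = 0.0228 s = 22.7556 ms
Processing delay = 1.3 ms
Total one-way latency = 24.0556 ms


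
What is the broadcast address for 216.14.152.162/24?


Network: 216.14.152.0/24
Host bits = 8
Set all host bits to 1:
Broadcast: 216.14.152.255


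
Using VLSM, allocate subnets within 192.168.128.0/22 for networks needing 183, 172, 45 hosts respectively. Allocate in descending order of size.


183 hosts -> /24 (254 usable): 192.168.128.0/24
172 hosts -> /24 (254 usable): 192.168.129.0/24
45 hosts -> /26 (62 usable): 192.168.130.0/26
Allocation: 192.168.128.0/24 (183 hosts, 254 usable); 192.168.129.0/24 (172 hosts, 254 usable); 192.168.130.0/26 (45 hosts, 62 usable)


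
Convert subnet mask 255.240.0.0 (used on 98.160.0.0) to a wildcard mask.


Subnet mask: 255.240.0.0
Wildcard = 255.255.255.255 - subnet mask
255 - 255 = 0
255 - 240 = 15
255 - 0 = 255
255 - 0 = 255
Wildcard: 0.15.255.255


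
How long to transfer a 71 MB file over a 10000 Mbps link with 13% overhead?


Effective throughput = 10000 * (1 - 13/100) = 8700 Mbps
File size in Mb = 71 * 8 = 568 Mb
Time = 568 / 8700
Time = 0.0653 seconds


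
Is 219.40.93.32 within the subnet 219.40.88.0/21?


Subnet network: 219.40.88.0
Test IP AND mask: 219.40.88.0
Yes, 219.40.93.32 is in 219.40.88.0/21


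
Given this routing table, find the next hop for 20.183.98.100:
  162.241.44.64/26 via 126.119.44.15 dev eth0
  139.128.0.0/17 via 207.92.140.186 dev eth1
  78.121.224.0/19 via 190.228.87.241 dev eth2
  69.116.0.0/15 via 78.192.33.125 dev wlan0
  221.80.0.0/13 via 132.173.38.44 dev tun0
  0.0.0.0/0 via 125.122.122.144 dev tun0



Longest prefix match for 20.183.98.100:
  /26 162.241.44.64: no
  /17 139.128.0.0: no
  /19 78.121.224.0: no
  /15 69.116.0.0: no
  /13 221.80.0.0: no
  /0 0.0.0.0: MATCH
Selected: next-hop 125.122.122.144 via tun0 (matched /0)


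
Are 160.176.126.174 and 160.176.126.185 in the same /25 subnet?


Mask: 255.255.255.128
160.176.126.174 AND mask = 160.176.126.128
160.176.126.185 AND mask = 160.176.126.128
Yes, same subnet (160.176.126.128)


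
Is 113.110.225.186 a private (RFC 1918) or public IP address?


RFC 1918 private ranges:
  10.0.0.0/8 (10.0.0.0 - 10.255.255.255)
  172.16.0.0/12 (172.16.0.0 - 172.31.255.255)
  192.168.0.0/16 (192.168.0.0 - 192.168.255.255)
Public (not in any RFC 1918 range)


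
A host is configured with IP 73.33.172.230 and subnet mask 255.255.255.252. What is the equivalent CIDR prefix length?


Binary: 11111111.11111111.11111111.11111100
Count leading 1s
Prefix: /30


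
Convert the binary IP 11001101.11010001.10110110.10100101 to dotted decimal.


11001101 = 205
11010001 = 209
10110110 = 182
10100101 = 165
IP: 205.209.182.165


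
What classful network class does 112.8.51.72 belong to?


First octet: 112
Binary: 01110000
0xxxxxxx -> Class A (1-126)
Class A, default mask 255.0.0.0 (/8)


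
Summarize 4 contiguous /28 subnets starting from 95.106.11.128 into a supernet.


Original prefix: /28
Number of subnets: 4 = 2^2
New prefix = 28 - 2 = 26
Supernet: 95.106.11.128/26


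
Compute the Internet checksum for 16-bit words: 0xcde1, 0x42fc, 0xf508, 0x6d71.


Sum all words (with carry folding):
+ 0xcde1 = 0xcde1
+ 0x42fc = 0x10de
+ 0xf508 = 0x05e7
+ 0x6d71 = 0x7358
One's complement: ~0x7358
Checksum = 0x8ca7


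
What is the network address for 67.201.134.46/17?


IP:   01000011.11001001.10000110.00101110
Mask: 11111111.11111111.10000000.00000000
AND operation:
Net:  01000011.11001001.10000000.00000000
Network: 67.201.128.0/17


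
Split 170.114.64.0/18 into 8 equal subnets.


New prefix = 18 + 3 = 21
Each subnet has 2048 addresses
  170.114.64.0/21
  170.114.72.0/21
  170.114.80.0/21
  170.114.88.0/21
  170.114.96.0/21
  170.114.104.0/21
  170.114.112.0/21
  170.114.120.0/21
Subnets: 170.114.64.0/21, 170.114.72.0/21, 170.114.80.0/21, 170.114.88.0/21, 170.114.96.0/21, 170.114.104.0/21, 170.114.112.0/21, 170.114.120.0/21


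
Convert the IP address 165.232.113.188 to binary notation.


165 = 10100101
232 = 11101000
113 = 01110001
188 = 10111100
Binary: 10100101.11101000.01110001.10111100


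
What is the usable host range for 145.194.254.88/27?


Network: 145.194.254.64
Broadcast: 145.194.254.95
First usable = network + 1
Last usable = broadcast - 1
Range: 145.194.254.65 to 145.194.254.94


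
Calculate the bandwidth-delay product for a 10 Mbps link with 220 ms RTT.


BDP = bandwidth * RTT
= 10 Mbps * 220 ms
= 10 * 1e6 * 220 / 1000 bits
= 2200000 bits
= 275000 bytes
= 268.5547 KB
BDP = 2200000 bits (275000 bytes)


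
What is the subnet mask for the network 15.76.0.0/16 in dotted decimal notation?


/16 means 16 network bits, 16 host bits
Binary: 11111111111111110000000000000000
Mask: 255.255.0.0


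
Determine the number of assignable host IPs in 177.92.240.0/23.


Host bits = 32 - 23 = 9
Total addresses = 2^9 = 512
Usable = total - 2 (network and broadcast)
Usable hosts: 510


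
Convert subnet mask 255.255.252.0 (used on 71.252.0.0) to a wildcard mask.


Subnet mask: 255.255.252.0
Wildcard = 255.255.255.255 - subnet mask
255 - 255 = 0
255 - 255 = 0
255 - 252 = 3
255 - 0 = 255
Wildcard: 0.0.3.255


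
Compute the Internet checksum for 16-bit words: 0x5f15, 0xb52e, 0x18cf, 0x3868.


Sum all words (with carry folding):
+ 0x5f15 = 0x5f15
+ 0xb52e = 0x1444
+ 0x18cf = 0x2d13
+ 0x3868 = 0x657b
One's complement: ~0x657b
Checksum = 0x9a84


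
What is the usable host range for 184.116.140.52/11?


Network: 184.96.0.0
Broadcast: 184.127.255.255
First usable = network + 1
Last usable = broadcast - 1
Range: 184.96.0.1 to 184.127.255.254


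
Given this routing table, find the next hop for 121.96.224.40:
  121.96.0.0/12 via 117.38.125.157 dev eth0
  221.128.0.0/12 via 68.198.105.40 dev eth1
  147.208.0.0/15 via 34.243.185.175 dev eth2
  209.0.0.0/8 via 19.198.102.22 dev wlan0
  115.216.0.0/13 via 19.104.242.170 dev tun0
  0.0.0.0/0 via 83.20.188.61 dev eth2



Longest prefix match for 121.96.224.40:
  /12 121.96.0.0: MATCH
  /12 221.128.0.0: no
  /15 147.208.0.0: no
  /8 209.0.0.0: no
  /13 115.216.0.0: no
  /0 0.0.0.0: MATCH
Selected: next-hop 117.38.125.157 via eth0 (matched /12)


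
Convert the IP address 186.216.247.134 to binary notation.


186 = 10111010
216 = 11011000
247 = 11110111
134 = 10000110
Binary: 10111010.11011000.11110111.10000110


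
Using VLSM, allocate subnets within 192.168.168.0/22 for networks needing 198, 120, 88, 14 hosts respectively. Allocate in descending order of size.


198 hosts -> /24 (254 usable): 192.168.168.0/24
120 hosts -> /25 (126 usable): 192.168.169.0/25
88 hosts -> /25 (126 usable): 192.168.169.128/25
14 hosts -> /28 (14 usable): 192.168.170.0/28
Allocation: 192.168.168.0/24 (198 hosts, 254 usable); 192.168.169.0/25 (120 hosts, 126 usable); 192.168.169.128/25 (88 hosts, 126 usable); 192.168.170.0/28 (14 hosts, 14 usable)


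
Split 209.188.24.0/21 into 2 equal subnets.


New prefix = 21 + 1 = 22
Each subnet has 1024 addresses
  209.188.24.0/22
  209.188.28.0/22
Subnets: 209.188.24.0/22, 209.188.28.0/22


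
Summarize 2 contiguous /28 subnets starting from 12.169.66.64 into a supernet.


Original prefix: /28
Number of subnets: 2 = 2^1
New prefix = 28 - 1 = 27
Supernet: 12.169.66.64/27


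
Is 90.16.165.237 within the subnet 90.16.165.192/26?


Subnet network: 90.16.165.192
Test IP AND mask: 90.16.165.192
Yes, 90.16.165.237 is in 90.16.165.192/26


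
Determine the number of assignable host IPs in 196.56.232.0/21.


Host bits = 32 - 21 = 11
Total addresses = 2^11 = 2048
Usable = total - 2 (network and broadcast)
Usable hosts: 2046


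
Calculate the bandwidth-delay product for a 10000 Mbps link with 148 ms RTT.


BDP = bandwidth * RTT
= 10000 Mbps * 148 ms
= 10000 * 1e6 * 148 / 1000 bits
= 1480000000 bits
= 185000000 bytes
= 180664.0625 KB
BDP = 1480000000 bits (185000000 bytes)


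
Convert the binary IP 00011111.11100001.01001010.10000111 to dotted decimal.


00011111 = 31
11100001 = 225
01001010 = 74
10000111 = 135
IP: 31.225.74.135


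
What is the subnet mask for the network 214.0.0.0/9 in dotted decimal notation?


/9 means 9 network bits, 23 host bits
Binary: 11111111100000000000000000000000
Mask: 255.128.0.0


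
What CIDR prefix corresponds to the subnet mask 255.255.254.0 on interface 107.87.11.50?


Binary: 11111111.11111111.11111110.00000000
Count leading 1s
Prefix: /23


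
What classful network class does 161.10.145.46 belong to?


First octet: 161
Binary: 10100001
10xxxxxx -> Class B (128-191)
Class B, default mask 255.255.0.0 (/16)


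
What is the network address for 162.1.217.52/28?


IP:   10100010.00000001.11011001.00110100
Mask: 11111111.11111111.11111111.11110000
AND operation:
Net:  10100010.00000001.11011001.00110000
Network: 162.1.217.48/28


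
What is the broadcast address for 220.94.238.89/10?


Network: 220.64.0.0/10
Host bits = 22
Set all host bits to 1:
Broadcast: 220.127.255.255


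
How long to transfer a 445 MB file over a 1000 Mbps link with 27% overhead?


Effective throughput = 1000 * (1 - 27/100) = 730 Mbps
File size in Mb = 445 * 8 = 3560 Mb
Time = 3560 / 730
Time = 4.8767 seconds


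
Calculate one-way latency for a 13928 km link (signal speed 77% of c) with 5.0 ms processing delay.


Speed = 0.77 * 3e5 km/s = 231000 km/s
Propagation delay = 13928 / 231000 = 0.0603 s = 60.2944 ms
Processing delay = 5.0 ms
Total one-way latency = 65.2944 ms


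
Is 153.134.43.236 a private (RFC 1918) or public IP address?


RFC 1918 private ranges:
  10.0.0.0/8 (10.0.0.0 - 10.255.255.255)
  172.16.0.0/12 (172.16.0.0 - 172.31.255.255)
  192.168.0.0/16 (192.168.0.0 - 192.168.255.255)
Public (not in any RFC 1918 range)


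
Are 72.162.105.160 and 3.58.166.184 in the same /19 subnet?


Mask: 255.255.224.0
72.162.105.160 AND mask = 72.162.96.0
3.58.166.184 AND mask = 3.58.160.0
No, different subnets (72.162.96.0 vs 3.58.160.0)


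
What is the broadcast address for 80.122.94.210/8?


Network: 80.0.0.0/8
Host bits = 24
Set all host bits to 1:
Broadcast: 80.255.255.255


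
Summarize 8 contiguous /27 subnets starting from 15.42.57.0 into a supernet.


Original prefix: /27
Number of subnets: 8 = 2^3
New prefix = 27 - 3 = 24
Supernet: 15.42.57.0/24


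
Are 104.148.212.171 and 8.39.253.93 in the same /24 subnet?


Mask: 255.255.255.0
104.148.212.171 AND mask = 104.148.212.0
8.39.253.93 AND mask = 8.39.253.0
No, different subnets (104.148.212.0 vs 8.39.253.0)


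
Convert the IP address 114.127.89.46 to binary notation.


114 = 01110010
127 = 01111111
89 = 01011001
46 = 00101110
Binary: 01110010.01111111.01011001.00101110


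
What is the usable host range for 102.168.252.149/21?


Network: 102.168.248.0
Broadcast: 102.168.255.255
First usable = network + 1
Last usable = broadcast - 1
Range: 102.168.248.1 to 102.168.255.254


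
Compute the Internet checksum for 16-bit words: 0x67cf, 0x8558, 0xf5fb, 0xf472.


Sum all words (with carry folding):
+ 0x67cf = 0x67cf
+ 0x8558 = 0xed27
+ 0xf5fb = 0xe323
+ 0xf472 = 0xd796
One's complement: ~0xd796
Checksum = 0x2869


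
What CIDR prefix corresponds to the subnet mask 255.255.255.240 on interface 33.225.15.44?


Binary: 11111111.11111111.11111111.11110000
Count leading 1s
Prefix: /28


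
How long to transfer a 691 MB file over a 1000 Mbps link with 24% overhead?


Effective throughput = 1000 * (1 - 24/100) = 760 Mbps
File size in Mb = 691 * 8 = 5528 Mb
Time = 5528 / 760
Time = 7.2737 seconds


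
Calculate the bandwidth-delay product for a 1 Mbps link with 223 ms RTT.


BDP = bandwidth * RTT
= 1 Mbps * 223 ms
= 1 * 1e6 * 223 / 1000 bits
= 223000 bits
= 27875 bytes
= 27.2217 KB
BDP = 223000 bits (27875 bytes)


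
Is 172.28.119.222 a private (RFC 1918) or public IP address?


RFC 1918 private ranges:
  10.0.0.0/8 (10.0.0.0 - 10.255.255.255)
  172.16.0.0/12 (172.16.0.0 - 172.31.255.255)
  192.168.0.0/16 (192.168.0.0 - 192.168.255.255)
Private (in 172.16.0.0/12)


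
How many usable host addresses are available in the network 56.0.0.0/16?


Host bits = 32 - 16 = 16
Total addresses = 2^16 = 65536
Usable = total - 2 (network and broadcast)
Usable hosts: 65534


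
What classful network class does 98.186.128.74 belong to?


First octet: 98
Binary: 01100010
0xxxxxxx -> Class A (1-126)
Class A, default mask 255.0.0.0 (/8)


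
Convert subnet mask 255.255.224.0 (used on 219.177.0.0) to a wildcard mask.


Subnet mask: 255.255.224.0
Wildcard = 255.255.255.255 - subnet mask
255 - 255 = 0
255 - 255 = 0
255 - 224 = 31
255 - 0 = 255
Wildcard: 0.0.31.255


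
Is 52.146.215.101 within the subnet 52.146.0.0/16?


Subnet network: 52.146.0.0
Test IP AND mask: 52.146.0.0
Yes, 52.146.215.101 is in 52.146.0.0/16


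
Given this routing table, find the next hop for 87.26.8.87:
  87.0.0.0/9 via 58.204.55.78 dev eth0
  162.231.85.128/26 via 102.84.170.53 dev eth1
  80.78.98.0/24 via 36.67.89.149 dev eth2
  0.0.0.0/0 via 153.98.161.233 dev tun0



Longest prefix match for 87.26.8.87:
  /9 87.0.0.0: MATCH
  /26 162.231.85.128: no
  /24 80.78.98.0: no
  /0 0.0.0.0: MATCH
Selected: next-hop 58.204.55.78 via eth0 (matched /9)


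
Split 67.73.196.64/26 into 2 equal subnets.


New prefix = 26 + 1 = 27
Each subnet has 32 addresses
  67.73.196.64/27
  67.73.196.96/27
Subnets: 67.73.196.64/27, 67.73.196.96/27


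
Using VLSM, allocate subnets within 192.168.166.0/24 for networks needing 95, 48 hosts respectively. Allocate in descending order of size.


95 hosts -> /25 (126 usable): 192.168.166.0/25
48 hosts -> /26 (62 usable): 192.168.166.128/26
Allocation: 192.168.166.0/25 (95 hosts, 126 usable); 192.168.166.128/26 (48 hosts, 62 usable)


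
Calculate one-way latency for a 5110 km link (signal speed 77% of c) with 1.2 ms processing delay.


Speed = 0.77 * 3e5 km/s = 231000 km/s
Propagation delay = 5110 / 231000 = 0.0221 s = 22.1212 ms
Processing delay = 1.2 ms
Total one-way latency = 23.3212 ms


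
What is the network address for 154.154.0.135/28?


IP:   10011010.10011010.00000000.10000111
Mask: 11111111.11111111.11111111.11110000
AND operation:
Net:  10011010.10011010.00000000.10000000
Network: 154.154.0.128/28


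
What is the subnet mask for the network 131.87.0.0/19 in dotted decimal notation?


/19 means 19 network bits, 13 host bits
Binary: 11111111111111111110000000000000
Mask: 255.255.224.0


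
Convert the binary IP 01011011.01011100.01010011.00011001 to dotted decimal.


01011011 = 91
01011100 = 92
01010011 = 83
00011001 = 25
IP: 91.92.83.25


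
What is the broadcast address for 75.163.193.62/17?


Network: 75.163.128.0/17
Host bits = 15
Set all host bits to 1:
Broadcast: 75.163.255.255


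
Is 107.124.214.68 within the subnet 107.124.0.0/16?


Subnet network: 107.124.0.0
Test IP AND mask: 107.124.0.0
Yes, 107.124.214.68 is in 107.124.0.0/16


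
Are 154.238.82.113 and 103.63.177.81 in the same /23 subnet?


Mask: 255.255.254.0
154.238.82.113 AND mask = 154.238.82.0
103.63.177.81 AND mask = 103.63.176.0
No, different subnets (154.238.82.0 vs 103.63.176.0)


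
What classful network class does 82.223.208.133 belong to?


First octet: 82
Binary: 01010010
0xxxxxxx -> Class A (1-126)
Class A, default mask 255.0.0.0 (/8)


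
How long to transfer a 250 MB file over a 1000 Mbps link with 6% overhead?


Effective throughput = 1000 * (1 - 6/100) = 940 Mbps
File size in Mb = 250 * 8 = 2000 Mb
Time = 2000 / 940
Time = 2.1277 seconds


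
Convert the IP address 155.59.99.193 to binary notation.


155 = 10011011
59 = 00111011
99 = 01100011
193 = 11000001
Binary: 10011011.00111011.01100011.11000001


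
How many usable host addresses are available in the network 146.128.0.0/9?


Host bits = 32 - 9 = 23
Total addresses = 2^23 = 8388608
Usable = total - 2 (network and broadcast)
Usable hosts: 8388606


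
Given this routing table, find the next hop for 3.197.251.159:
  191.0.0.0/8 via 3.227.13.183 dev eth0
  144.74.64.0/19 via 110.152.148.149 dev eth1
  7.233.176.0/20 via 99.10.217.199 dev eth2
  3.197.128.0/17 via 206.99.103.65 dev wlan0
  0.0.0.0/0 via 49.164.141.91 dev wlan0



Longest prefix match for 3.197.251.159:
  /8 191.0.0.0: no
  /19 144.74.64.0: no
  /20 7.233.176.0: no
  /17 3.197.128.0: MATCH
  /0 0.0.0.0: MATCH
Selected: next-hop 206.99.103.65 via wlan0 (matched /17)


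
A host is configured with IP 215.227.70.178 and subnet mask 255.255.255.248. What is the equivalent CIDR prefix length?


Binary: 11111111.11111111.11111111.11111000
Count leading 1s
Prefix: /29


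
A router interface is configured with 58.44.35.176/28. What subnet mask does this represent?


/28 means 28 network bits, 4 host bits
Binary: 11111111111111111111111111110000
Mask: 255.255.255.240


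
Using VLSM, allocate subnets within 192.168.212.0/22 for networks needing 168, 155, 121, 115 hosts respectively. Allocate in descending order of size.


168 hosts -> /24 (254 usable): 192.168.212.0/24
155 hosts -> /24 (254 usable): 192.168.213.0/24
121 hosts -> /25 (126 usable): 192.168.214.0/25
115 hosts -> /25 (126 usable): 192.168.214.128/25
Allocation: 192.168.212.0/24 (168 hosts, 254 usable); 192.168.213.0/24 (155 hosts, 254 usable); 192.168.214.0/25 (121 hosts, 126 usable); 192.168.214.128/25 (115 hosts, 126 usable)


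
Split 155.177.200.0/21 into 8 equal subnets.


New prefix = 21 + 3 = 24
Each subnet has 256 addresses
  155.177.200.0/24
  155.177.201.0/24
  155.177.202.0/24
  155.177.203.0/24
  155.177.204.0/24
  155.177.205.0/24
  155.177.206.0/24
  155.177.207.0/24
Subnets: 155.177.200.0/24, 155.177.201.0/24, 155.177.202.0/24, 155.177.203.0/24, 155.177.204.0/24, 155.177.205.0/24, 155.177.206.0/24, 155.177.207.0/24


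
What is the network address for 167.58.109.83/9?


IP:   10100111.00111010.01101101.01010011
Mask: 11111111.10000000.00000000.00000000
AND operation:
Net:  10100111.00000000.00000000.00000000
Network: 167.0.0.0/9


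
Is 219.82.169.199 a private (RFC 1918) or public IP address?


RFC 1918 private ranges:
  10.0.0.0/8 (10.0.0.0 - 10.255.255.255)
  172.16.0.0/12 (172.16.0.0 - 172.31.255.255)
  192.168.0.0/16 (192.168.0.0 - 192.168.255.255)
Public (not in any RFC 1918 range)


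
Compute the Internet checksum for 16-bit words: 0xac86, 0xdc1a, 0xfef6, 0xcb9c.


Sum all words (with carry folding):
+ 0xac86 = 0xac86
+ 0xdc1a = 0x88a1
+ 0xfef6 = 0x8798
+ 0xcb9c = 0x5335
One's complement: ~0x5335
Checksum = 0xacca


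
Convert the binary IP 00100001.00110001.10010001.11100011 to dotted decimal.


00100001 = 33
00110001 = 49
10010001 = 145
11100011 = 227
IP: 33.49.145.227


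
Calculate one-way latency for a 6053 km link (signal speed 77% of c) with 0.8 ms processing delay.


Speed = 0.77 * 3e5 km/s = 231000 km/s
Propagation delay = 6053 / 231000 = 0.0262 s = 26.2035 ms
Processing delay = 0.8 ms
Total one-way latency = 27.0035 ms


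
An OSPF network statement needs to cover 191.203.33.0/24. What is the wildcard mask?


Subnet mask: 255.255.255.0
Wildcard = 255.255.255.255 - subnet mask
255 - 255 = 0
255 - 255 = 0
255 - 255 = 0
255 - 0 = 255
Wildcard: 0.0.0.255


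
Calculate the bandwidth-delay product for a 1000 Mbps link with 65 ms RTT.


BDP = bandwidth * RTT
= 1000 Mbps * 65 ms
= 1000 * 1e6 * 65 / 1000 bits
= 65000000 bits
= 8125000 bytes
= 7934.5703 KB
BDP = 65000000 bits (8125000 bytes)


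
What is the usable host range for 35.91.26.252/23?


Network: 35.91.26.0
Broadcast: 35.91.27.255
First usable = network + 1
Last usable = broadcast - 1
Range: 35.91.26.1 to 35.91.27.254


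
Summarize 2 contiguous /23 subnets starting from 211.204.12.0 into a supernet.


Original prefix: /23
Number of subnets: 2 = 2^1
New prefix = 23 - 1 = 22
Supernet: 211.204.12.0/22


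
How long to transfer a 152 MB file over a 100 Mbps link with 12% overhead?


Effective throughput = 100 * (1 - 12/100) = 88 Mbps
File size in Mb = 152 * 8 = 1216 Mb
Time = 1216 / 88
Time = 13.8182 seconds


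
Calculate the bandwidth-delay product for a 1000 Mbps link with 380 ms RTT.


BDP = bandwidth * RTT
= 1000 Mbps * 380 ms
= 1000 * 1e6 * 380 / 1000 bits
= 380000000 bits
= 47500000 bytes
= 46386.7188 KB
BDP = 380000000 bits (47500000 bytes)


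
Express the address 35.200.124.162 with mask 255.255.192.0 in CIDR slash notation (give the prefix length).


Binary: 11111111.11111111.11000000.00000000
Count leading 1s
Prefix: /18


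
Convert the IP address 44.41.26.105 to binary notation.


44 = 00101100
41 = 00101001
26 = 00011010
105 = 01101001
Binary: 00101100.00101001.00011010.01101001


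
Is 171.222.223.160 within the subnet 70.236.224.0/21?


Subnet network: 70.236.224.0
Test IP AND mask: 171.222.216.0
No, 171.222.223.160 is not in 70.236.224.0/21


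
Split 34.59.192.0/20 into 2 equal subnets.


New prefix = 20 + 1 = 21
Each subnet has 2048 addresses
  34.59.192.0/21
  34.59.200.0/21
Subnets: 34.59.192.0/21, 34.59.200.0/21


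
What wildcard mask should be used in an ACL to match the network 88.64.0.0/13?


Subnet mask: 255.248.0.0
Wildcard = 255.255.255.255 - subnet mask
255 - 255 = 0
255 - 248 = 7
255 - 0 = 255
255 - 0 = 255
Wildcard: 0.7.255.255


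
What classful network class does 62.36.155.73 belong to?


First octet: 62
Binary: 00111110
0xxxxxxx -> Class A (1-126)
Class A, default mask 255.0.0.0 (/8)


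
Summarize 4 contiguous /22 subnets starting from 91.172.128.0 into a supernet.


Original prefix: /22
Number of subnets: 4 = 2^2
New prefix = 22 - 2 = 20
Supernet: 91.172.128.0/20


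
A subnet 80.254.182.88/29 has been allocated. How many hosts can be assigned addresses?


Host bits = 32 - 29 = 3
Total addresses = 2^3 = 8
Usable = total - 2 (network and broadcast)
Usable hosts: 6


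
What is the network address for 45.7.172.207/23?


IP:   00101101.00000111.10101100.11001111
Mask: 11111111.11111111.11111110.00000000
AND operation:
Net:  00101101.00000111.10101100.00000000
Network: 45.7.172.0/23


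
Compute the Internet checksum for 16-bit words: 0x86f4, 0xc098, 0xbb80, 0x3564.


Sum all words (with carry folding):
+ 0x86f4 = 0x86f4
+ 0xc098 = 0x478d
+ 0xbb80 = 0x030e
+ 0x3564 = 0x3872
One's complement: ~0x3872
Checksum = 0xc78d


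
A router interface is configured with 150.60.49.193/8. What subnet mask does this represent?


/8 means 8 network bits, 24 host bits
Binary: 11111111000000000000000000000000
Mask: 255.0.0.0


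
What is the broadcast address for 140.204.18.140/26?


Network: 140.204.18.128/26
Host bits = 6
Set all host bits to 1:
Broadcast: 140.204.18.191


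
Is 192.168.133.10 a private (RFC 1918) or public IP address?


RFC 1918 private ranges:
  10.0.0.0/8 (10.0.0.0 - 10.255.255.255)
  172.16.0.0/12 (172.16.0.0 - 172.31.255.255)
  192.168.0.0/16 (192.168.0.0 - 192.168.255.255)
Private (in 192.168.0.0/16)


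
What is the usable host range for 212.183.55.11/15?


Network: 212.182.0.0
Broadcast: 212.183.255.255
First usable = network + 1
Last usable = broadcast - 1
Range: 212.182.0.1 to 212.183.255.254


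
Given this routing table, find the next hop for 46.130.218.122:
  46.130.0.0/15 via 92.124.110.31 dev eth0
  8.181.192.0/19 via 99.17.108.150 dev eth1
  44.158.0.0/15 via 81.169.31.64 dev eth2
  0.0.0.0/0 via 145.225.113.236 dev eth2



Longest prefix match for 46.130.218.122:
  /15 46.130.0.0: MATCH
  /19 8.181.192.0: no
  /15 44.158.0.0: no
  /0 0.0.0.0: MATCH
Selected: next-hop 92.124.110.31 via eth0 (matched /15)


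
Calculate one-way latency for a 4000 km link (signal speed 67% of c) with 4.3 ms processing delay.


Speed = 0.67 * 3e5 km/s = 201000 km/s
Propagation delay = 4000 / 201000 = 0.0199 s = 19.9005 ms
Processing delay = 4.3 ms
Total one-way latency = 24.2005 ms


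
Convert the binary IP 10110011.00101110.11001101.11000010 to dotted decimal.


10110011 = 179
00101110 = 46
11001101 = 205
11000010 = 194
IP: 179.46.205.194


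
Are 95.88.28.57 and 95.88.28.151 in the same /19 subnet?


Mask: 255.255.224.0
95.88.28.57 AND mask = 95.88.0.0
95.88.28.151 AND mask = 95.88.0.0
Yes, same subnet (95.88.0.0)


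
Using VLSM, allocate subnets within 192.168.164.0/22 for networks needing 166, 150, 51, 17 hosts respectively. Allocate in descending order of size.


166 hosts -> /24 (254 usable): 192.168.164.0/24
150 hosts -> /24 (254 usable): 192.168.165.0/24
51 hosts -> /26 (62 usable): 192.168.166.0/26
17 hosts -> /27 (30 usable): 192.168.166.64/27
Allocation: 192.168.164.0/24 (166 hosts, 254 usable); 192.168.165.0/24 (150 hosts, 254 usable); 192.168.166.0/26 (51 hosts, 62 usable); 192.168.166.64/27 (17 hosts, 30 usable)


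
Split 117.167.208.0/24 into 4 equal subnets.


New prefix = 24 + 2 = 26
Each subnet has 64 addresses
  117.167.208.0/26
  117.167.208.64/26
  117.167.208.128/26
  117.167.208.192/26
Subnets: 117.167.208.0/26, 117.167.208.64/26, 117.167.208.128/26, 117.167.208.192/26


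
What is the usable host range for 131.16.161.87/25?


Network: 131.16.161.0
Broadcast: 131.16.161.127
First usable = network + 1
Last usable = broadcast - 1
Range: 131.16.161.1 to 131.16.161.126


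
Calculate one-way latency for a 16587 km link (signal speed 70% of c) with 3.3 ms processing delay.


Speed = 0.7 * 3e5 km/s = 210000 km/s
Propagation delay = 16587 / 210000 = 0.079 s = 78.9857 ms
Processing delay = 3.3 ms
Total one-way latency = 82.2857 ms
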